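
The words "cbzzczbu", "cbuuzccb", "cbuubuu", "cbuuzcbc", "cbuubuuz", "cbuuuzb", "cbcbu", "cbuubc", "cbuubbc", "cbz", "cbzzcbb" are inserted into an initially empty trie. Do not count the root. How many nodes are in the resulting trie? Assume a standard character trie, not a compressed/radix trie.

For each word, the new-node count is its length minus the longest prefix already in the trie:
  "cbzzczbu" → 8 new (c, b, z, z, c, z, b, u)
  "cbuuzccb" → prefix "cb" already present; 6 new (u, u, z, c, c, b)
  "cbuubuu" → prefix "cbuu" already present; 3 new (b, u, u)
  "cbuuzcbc" → prefix "cbuuzc" already present; 2 new (b, c)
  "cbuubuuz" → prefix "cbuubuu" already present; 1 new (z)
  "cbuuuzb" → prefix "cbuu" already present; 3 new (u, z, b)
  "cbcbu" → prefix "cb" already present; 3 new (c, b, u)
  "cbuubc" → prefix "cbuub" already present; 1 new (c)
  "cbuubbc" → prefix "cbuub" already present; 2 new (b, c)
  "cbz" → prefix "cbz" already present; 0 new (none)
  "cbzzcbb" → prefix "cbzzc" already present; 2 new (b, b)
Total nodes = 8 + 6 + 3 + 2 + 1 + 3 + 3 + 1 + 2 + 0 + 2 = 31

31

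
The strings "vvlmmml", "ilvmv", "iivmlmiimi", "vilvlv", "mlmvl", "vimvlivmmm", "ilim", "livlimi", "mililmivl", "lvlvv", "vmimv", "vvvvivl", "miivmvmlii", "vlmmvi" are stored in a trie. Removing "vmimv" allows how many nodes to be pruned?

After clearing the end-marker at "vmimv", prune upward until reaching a node still needed by another word.
The suffix "mimv" (4 nodes) is used only by "vmimv"; the node for "v" still has the child "v", so pruning stops there.
Nodes removed: 4

4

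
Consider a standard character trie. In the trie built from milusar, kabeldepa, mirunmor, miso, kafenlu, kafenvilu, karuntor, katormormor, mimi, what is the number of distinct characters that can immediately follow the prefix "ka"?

4

The children of the "ka" node are the distinct next characters among strings starting with "ka".
Characters that immediately follow "ka" among the stored strings: {b, f, r, t}.
That node has 4 child edges.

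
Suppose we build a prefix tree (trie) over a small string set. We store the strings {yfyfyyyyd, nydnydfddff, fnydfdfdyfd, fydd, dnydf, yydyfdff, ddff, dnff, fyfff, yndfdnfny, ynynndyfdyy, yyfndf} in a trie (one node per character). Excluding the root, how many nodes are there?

75

Count nodes per top-level branch (shared prefixes stored once):
  'd'-branch (ddff, dnff, dnydf): 10 nodes
  'f'-branch (fnydfdfdyfd, fydd, fyfff): 17 nodes
  'n'-branch (nydnydfddff): 11 nodes
  'y'-branch (yfyfyyyyd, yndfdnfny, ynynndyfdyy, yydyfdff, yyfndf): 37 nodes
Sum: 75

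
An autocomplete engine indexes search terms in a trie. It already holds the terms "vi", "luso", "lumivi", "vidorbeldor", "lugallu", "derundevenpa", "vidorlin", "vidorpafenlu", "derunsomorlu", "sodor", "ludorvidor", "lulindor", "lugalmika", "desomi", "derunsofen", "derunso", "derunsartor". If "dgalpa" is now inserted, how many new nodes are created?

Walking "dgalpa" from the root, the first 1 characters ("d") follow existing edges; "g" is the first miss.
New nodes needed: |"dgalpa"| − 1 = 6 − 1 = 5.

5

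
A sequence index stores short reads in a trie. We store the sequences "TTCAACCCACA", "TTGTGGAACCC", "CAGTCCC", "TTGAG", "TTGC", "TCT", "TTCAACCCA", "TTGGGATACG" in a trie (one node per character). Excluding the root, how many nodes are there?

39

Trie structure (* marks end of a word):
(root)
├─ C
│  └─ A
│     └─ G
│        └─ T
│           └─ C
│              └─ C
│                 └─ C *
└─ T
   ├─ C
   │  └─ T *
   └─ T
      ├─ C
      │  └─ A
      │     └─ A
      │        └─ C
      │           └─ C
      │              └─ C
      │                 └─ A *
      │                    └─ C
      │                       └─ A *
      └─ G
         ├─ A
         │  └─ G *
         ├─ C *
         ├─ G
         │  └─ G
         │     └─ A
         │        └─ T
         │           └─ A
         │              └─ C
         │                 └─ G *
         └─ T
            └─ G
               └─ G
                  └─ A
                     └─ A
                        └─ C
                           └─ C
                              └─ C *
Counting every labelled node above: 39.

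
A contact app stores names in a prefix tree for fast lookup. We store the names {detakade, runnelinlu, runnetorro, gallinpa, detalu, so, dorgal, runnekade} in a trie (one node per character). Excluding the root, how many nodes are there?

Count nodes per top-level branch (shared prefixes stored once):
  'd'-branch (detakade, detalu, dorgal): 15 nodes
  'g'-branch (gallinpa): 8 nodes
  'r'-branch (runnekade, runnelinlu, runnetorro): 19 nodes
  's'-branch (so): 2 nodes
Sum: 44

44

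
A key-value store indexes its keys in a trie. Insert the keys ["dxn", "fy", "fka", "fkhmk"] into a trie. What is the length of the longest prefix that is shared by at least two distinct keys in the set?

2

Equivalently: take the maximum, over all pairs, of their longest common prefix length.
e.g. "fka" and "fkhmk" share the prefix "fk" of length 2; no pair shares a longer one.
Longest shared-prefix length: 2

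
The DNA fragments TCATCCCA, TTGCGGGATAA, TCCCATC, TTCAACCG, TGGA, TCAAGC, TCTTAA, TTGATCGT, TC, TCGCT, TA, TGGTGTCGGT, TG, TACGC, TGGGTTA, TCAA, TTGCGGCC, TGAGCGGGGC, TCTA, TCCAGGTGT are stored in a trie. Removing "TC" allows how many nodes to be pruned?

After clearing the end-marker at "TC", prune upward until reaching a node still needed by another word.
Every node on "TC" is still needed (e.g. by "TCATCCCA"), so nothing is freed.
Nodes removed: 0

0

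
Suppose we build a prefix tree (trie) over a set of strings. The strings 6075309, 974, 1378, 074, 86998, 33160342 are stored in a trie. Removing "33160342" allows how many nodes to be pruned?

After clearing the end-marker at "33160342", prune upward until reaching a node still needed by another word.
No other word shares any prefix with "33160342", so all 8 of its nodes go.
Nodes removed: 8

8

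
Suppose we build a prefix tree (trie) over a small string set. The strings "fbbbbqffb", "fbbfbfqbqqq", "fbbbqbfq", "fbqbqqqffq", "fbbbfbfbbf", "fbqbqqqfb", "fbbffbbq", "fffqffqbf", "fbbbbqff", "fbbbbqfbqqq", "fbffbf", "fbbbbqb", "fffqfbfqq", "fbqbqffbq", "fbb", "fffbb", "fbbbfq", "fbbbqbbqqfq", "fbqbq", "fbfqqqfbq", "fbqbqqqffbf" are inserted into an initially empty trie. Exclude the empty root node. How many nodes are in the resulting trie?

81

Trace insertions, counting only characters that open a new branch:
  "fbbbbqffb" → 9 new (f, b, b, b, b, q, f, f, b)
  "fbbfbfqbqqq" → prefix "fbb" already present; 8 new (f, b, f, q, b, q, q, q)
  "fbbbqbfq" → prefix "fbbb" already present; 4 new (q, b, f, q)
  "fbqbqqqffq" → prefix "fb" already present; 8 new (q, b, q, q, q, f, f, q)
  "fbbbfbfbbf" → prefix "fbbb" already present; 6 new (f, b, f, b, b, f)
  "fbqbqqqfb" → prefix "fbqbqqqf" already present; 1 new (b)
  "fbbffbbq" → prefix "fbbf" already present; 4 new (f, b, b, q)
  "fffqffqbf" → prefix "f" already present; 8 new (f, f, q, f, f, q, b, f)
  "fbbbbqff" → prefix "fbbbbqff" already present; 0 new (none)
  "fbbbbqfbqqq" → prefix "fbbbbqf" already present; 4 new (b, q, q, q)
  "fbffbf" → prefix "fb" already present; 4 new (f, f, b, f)
  "fbbbbqb" → prefix "fbbbbq" already present; 1 new (b)
  "fffqfbfqq" → prefix "fffqf" already present; 4 new (b, f, q, q)
  "fbqbqffbq" → prefix "fbqbq" already present; 4 new (f, f, b, q)
  "fbb" → prefix "fbb" already present; 0 new (none)
  "fffbb" → prefix "fff" already present; 2 new (b, b)
  "fbbbfq" → prefix "fbbbf" already present; 1 new (q)
  "fbbbqbbqqfq" → prefix "fbbbqb" already present; 5 new (b, q, q, f, q)
  "fbqbq" → prefix "fbqbq" already present; 0 new (none)
  "fbfqqqfbq" → prefix "fbf" already present; 6 new (q, q, q, f, b, q)
  "fbqbqqqffbf" → prefix "fbqbqqqff" already present; 2 new (b, f)
Total nodes = 9 + 8 + 4 + 8 + 6 + 1 + 4 + 8 + 0 + 4 + 4 + 1 + 4 + 4 + 0 + 2 + 1 + 5 + 0 + 6 + 2 = 81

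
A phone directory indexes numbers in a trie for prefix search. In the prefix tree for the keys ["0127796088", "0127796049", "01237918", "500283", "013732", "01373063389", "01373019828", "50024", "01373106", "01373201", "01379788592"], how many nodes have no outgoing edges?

10

A leaf is a node with no children — equivalently, the end of a word that is not a proper prefix of any other stored word.
Those words: "01237918", "0127796049", "0127796088", "01373019828", "01373063389", "01373106", "01373201", "01379788592", "50024", "500283"
Leaf count: 10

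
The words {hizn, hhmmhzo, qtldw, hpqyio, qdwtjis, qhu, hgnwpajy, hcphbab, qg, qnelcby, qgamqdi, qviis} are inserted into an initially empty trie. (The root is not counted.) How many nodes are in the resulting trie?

57

For each word, the new-node count is its length minus the longest prefix already in the trie:
  "hizn" → 4 new (h, i, z, n)
  "hhmmhzo" → prefix "h" already present; 6 new (h, m, m, h, z, o)
  "qtldw" → 5 new (q, t, l, d, w)
  "hpqyio" → prefix "h" already present; 5 new (p, q, y, i, o)
  "qdwtjis" → prefix "q" already present; 6 new (d, w, t, j, i, s)
  "qhu" → prefix "q" already present; 2 new (h, u)
  "hgnwpajy" → prefix "h" already present; 7 new (g, n, w, p, a, j, y)
  "hcphbab" → prefix "h" already present; 6 new (c, p, h, b, a, b)
  "qg" → prefix "q" already present; 1 new (g)
  "qnelcby" → prefix "q" already present; 6 new (n, e, l, c, b, y)
  "qgamqdi" → prefix "qg" already present; 5 new (a, m, q, d, i)
  "qviis" → prefix "q" already present; 4 new (v, i, i, s)
Total nodes = 4 + 6 + 5 + 5 + 6 + 2 + 7 + 6 + 1 + 6 + 5 + 4 = 57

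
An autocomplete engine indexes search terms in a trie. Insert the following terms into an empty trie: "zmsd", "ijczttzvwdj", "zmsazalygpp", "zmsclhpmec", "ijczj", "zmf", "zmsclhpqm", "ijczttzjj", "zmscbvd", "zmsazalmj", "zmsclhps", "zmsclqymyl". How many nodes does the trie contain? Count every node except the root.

For each word, the new-node count is its length minus the longest prefix already in the trie:
  "zmsd" → 4 new (z, m, s, d)
  "ijczttzvwdj" → 11 new (i, j, c, z, t, t, z, v, w, d, j)
  "zmsazalygpp" → prefix "zms" already present; 8 new (a, z, a, l, y, g, p, p)
  "zmsclhpmec" → prefix "zms" already present; 7 new (c, l, h, p, m, e, c)
  "ijczj" → prefix "ijcz" already present; 1 new (j)
  "zmf" → prefix "zm" already present; 1 new (f)
  "zmsclhpqm" → prefix "zmsclhp" already present; 2 new (q, m)
  "ijczttzjj" → prefix "ijczttz" already present; 2 new (j, j)
  "zmscbvd" → prefix "zmsc" already present; 3 new (b, v, d)
  "zmsazalmj" → prefix "zmsazal" already present; 2 new (m, j)
  "zmsclhps" → prefix "zmsclhp" already present; 1 new (s)
  "zmsclqymyl" → prefix "zmscl" already present; 5 new (q, y, m, y, l)
Total nodes = 4 + 11 + 8 + 7 + 1 + 1 + 2 + 2 + 3 + 2 + 1 + 5 = 47

47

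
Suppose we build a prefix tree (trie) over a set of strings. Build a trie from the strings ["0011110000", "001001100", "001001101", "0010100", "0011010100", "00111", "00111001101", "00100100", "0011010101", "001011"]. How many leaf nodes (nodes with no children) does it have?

9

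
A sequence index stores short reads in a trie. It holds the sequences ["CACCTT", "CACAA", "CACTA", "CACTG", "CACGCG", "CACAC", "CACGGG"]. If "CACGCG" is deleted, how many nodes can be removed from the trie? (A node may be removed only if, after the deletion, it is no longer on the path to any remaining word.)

2

A node on "CACGCG"'s path can go only if nothing else ends at it or branches off below it.
The suffix "CG" (2 nodes) is used only by "CACGCG"; the node for "CACG" still has the child "G", so pruning stops there.
Nodes removed: 2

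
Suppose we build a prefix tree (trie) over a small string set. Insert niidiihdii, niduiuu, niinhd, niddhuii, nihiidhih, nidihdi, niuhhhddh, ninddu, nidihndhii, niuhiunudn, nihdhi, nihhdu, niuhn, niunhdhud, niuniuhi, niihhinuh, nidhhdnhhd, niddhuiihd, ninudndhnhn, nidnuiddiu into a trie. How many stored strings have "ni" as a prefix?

20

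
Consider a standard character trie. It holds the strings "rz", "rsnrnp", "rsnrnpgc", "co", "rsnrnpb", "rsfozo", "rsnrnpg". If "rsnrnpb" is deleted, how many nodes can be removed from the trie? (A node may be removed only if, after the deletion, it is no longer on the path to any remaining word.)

1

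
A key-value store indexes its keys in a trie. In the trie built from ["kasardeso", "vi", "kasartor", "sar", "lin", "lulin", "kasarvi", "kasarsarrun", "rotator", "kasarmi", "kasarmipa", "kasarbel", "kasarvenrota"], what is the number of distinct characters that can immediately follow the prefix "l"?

2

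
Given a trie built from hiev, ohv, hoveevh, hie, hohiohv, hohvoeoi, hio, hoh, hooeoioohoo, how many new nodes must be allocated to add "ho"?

Every character of "ho" already lies on an existing path (it is a prefix of some stored word).
No new nodes are needed: 0.

0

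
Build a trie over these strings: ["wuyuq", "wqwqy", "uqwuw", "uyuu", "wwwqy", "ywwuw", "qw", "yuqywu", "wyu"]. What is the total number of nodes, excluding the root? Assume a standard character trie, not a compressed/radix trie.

Count nodes per top-level branch (shared prefixes stored once):
  'q'-branch (qw): 2 nodes
  'u'-branch (uqwuw, uyuu): 8 nodes
  'w'-branch (wqwqy, wuyuq, wwwqy, wyu): 15 nodes
  'y'-branch (yuqywu, ywwuw): 10 nodes
Sum: 35

35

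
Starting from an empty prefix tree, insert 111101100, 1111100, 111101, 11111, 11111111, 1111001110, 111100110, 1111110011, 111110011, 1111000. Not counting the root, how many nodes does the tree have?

28

Count nodes per top-level branch (shared prefixes stored once):
  '1'-branch (1111000, 111100110, 1111001110, 111101, 111101100, 11111, 1111100, 111110011, 1111110011, 11111111): 28 nodes
Sum: 28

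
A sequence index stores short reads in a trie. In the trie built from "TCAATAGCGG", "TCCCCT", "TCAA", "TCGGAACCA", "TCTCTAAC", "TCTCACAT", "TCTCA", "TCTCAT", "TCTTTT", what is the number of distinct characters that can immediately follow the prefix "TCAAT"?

1

Walk "TCAAT" from the root, arriving at one node.
Distinct next characters after "TCAAT": A.
That node has 1 child edge.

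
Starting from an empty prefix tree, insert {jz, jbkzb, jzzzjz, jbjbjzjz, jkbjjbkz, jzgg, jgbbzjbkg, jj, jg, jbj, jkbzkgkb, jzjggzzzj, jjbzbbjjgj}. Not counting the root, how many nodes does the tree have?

54

Count nodes per top-level branch (shared prefixes stored once):
  'j'-branch (jbj, jbjbjzjz, jbkzb, jg, jgbbzjbkg, jj, jjbzbbjjgj, jkbjjbkz, jkbzkgkb, jz, jzgg, jzjggzzzj, jzzzjz): 54 nodes
Sum: 54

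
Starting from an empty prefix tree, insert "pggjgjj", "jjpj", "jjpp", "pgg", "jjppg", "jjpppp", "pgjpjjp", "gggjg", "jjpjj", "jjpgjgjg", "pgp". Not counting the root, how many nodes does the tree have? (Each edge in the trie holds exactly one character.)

Count nodes per top-level branch (shared prefixes stored once):
  'g'-branch (gggjg): 5 nodes
  'j'-branch (jjpgjgjg, jjpj, jjpjj, jjpp, jjppg, jjpppp): 14 nodes
  'p'-branch (pgg, pggjgjj, pgjpjjp, pgp): 13 nodes
Sum: 32

32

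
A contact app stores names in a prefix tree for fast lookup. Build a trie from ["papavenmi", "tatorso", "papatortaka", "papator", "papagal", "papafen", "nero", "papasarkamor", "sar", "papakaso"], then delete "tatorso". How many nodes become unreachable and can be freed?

A node on "tatorso"'s path can go only if nothing else ends at it or branches off below it.
No other word shares any prefix with "tatorso", so all 7 of its nodes go.
Nodes removed: 7

7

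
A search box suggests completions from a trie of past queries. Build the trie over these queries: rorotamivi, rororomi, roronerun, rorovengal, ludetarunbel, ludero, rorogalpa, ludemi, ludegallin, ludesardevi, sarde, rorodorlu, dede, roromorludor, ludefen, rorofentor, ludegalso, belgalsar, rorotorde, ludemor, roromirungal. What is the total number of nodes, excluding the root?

Trace insertions, counting only characters that open a new branch:
  "rorotamivi" → 10 new (r, o, r, o, t, a, m, i, v, i)
  "rororomi" → prefix "roro" already present; 4 new (r, o, m, i)
  "roronerun" → prefix "roro" already present; 5 new (n, e, r, u, n)
  "rorovengal" → prefix "roro" already present; 6 new (v, e, n, g, a, l)
  "ludetarunbel" → 12 new (l, u, d, e, t, a, r, u, n, b, e, l)
  "ludero" → prefix "lude" already present; 2 new (r, o)
  "rorogalpa" → prefix "roro" already present; 5 new (g, a, l, p, a)
  "ludemi" → prefix "lude" already present; 2 new (m, i)
  "ludegallin" → prefix "lude" already present; 6 new (g, a, l, l, i, n)
  "ludesardevi" → prefix "lude" already present; 7 new (s, a, r, d, e, v, i)
  "sarde" → 5 new (s, a, r, d, e)
  "rorodorlu" → prefix "roro" already present; 5 new (d, o, r, l, u)
  "dede" → 4 new (d, e, d, e)
  "roromorludor" → prefix "roro" already present; 8 new (m, o, r, l, u, d, o, r)
  "ludefen" → prefix "lude" already present; 3 new (f, e, n)
  "rorofentor" → prefix "roro" already present; 6 new (f, e, n, t, o, r)
  "ludegalso" → prefix "ludegal" already present; 2 new (s, o)
  "belgalsar" → 9 new (b, e, l, g, a, l, s, a, r)
  "rorotorde" → prefix "rorot" already present; 4 new (o, r, d, e)
  "ludemor" → prefix "ludem" already present; 2 new (o, r)
  "roromirungal" → prefix "rorom" already present; 7 new (i, r, u, n, g, a, l)
Total nodes = 10 + 4 + 5 + 6 + 12 + 2 + 5 + 2 + 6 + 7 + 5 + 5 + 4 + 8 + 3 + 6 + 2 + 9 + 4 + 2 + 7 = 114

114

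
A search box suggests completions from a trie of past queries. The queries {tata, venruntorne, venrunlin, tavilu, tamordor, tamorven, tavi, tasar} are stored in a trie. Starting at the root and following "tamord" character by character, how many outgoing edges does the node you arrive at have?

Walk "tamord" from the root, arriving at one node.
Distinct next characters after "tamord": o.
That node has 1 child edge.

1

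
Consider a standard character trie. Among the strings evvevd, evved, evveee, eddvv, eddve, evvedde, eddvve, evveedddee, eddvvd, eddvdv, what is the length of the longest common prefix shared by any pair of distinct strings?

5

The deepest shared node is where two words last agree before diverging.
"eddvv" and "eddvvd" agree on "eddvv" (5 characters) before diverging; nothing deeper is shared.
Longest shared-prefix length: 5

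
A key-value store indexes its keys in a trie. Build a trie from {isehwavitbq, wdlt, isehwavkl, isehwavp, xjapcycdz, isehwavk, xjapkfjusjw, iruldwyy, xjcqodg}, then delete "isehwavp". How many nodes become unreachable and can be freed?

1

Walk "isehwavp" from the leaf back toward the root, removing each node that no remaining word uses.
The suffix "p" (1 node) is used only by "isehwavp"; the node for "isehwav" still has the child "i", so pruning stops there.
Nodes removed: 1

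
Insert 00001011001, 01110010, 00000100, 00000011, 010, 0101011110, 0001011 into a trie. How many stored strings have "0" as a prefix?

7

Traverse to the node for "0", then collect every word in that subtree.
Matches: "00000011", "00000100", "00001011001", "0001011", "010", "0101011110", "01110010"
Count: 7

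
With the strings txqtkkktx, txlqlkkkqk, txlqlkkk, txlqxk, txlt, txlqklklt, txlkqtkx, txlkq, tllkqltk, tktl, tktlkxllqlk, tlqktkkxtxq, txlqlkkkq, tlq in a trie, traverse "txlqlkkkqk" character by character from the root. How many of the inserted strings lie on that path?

Traverse "txlqlkkkqk" character by character; count nodes along the way that are marked as word ends.
Prefixes of the query that are stored words: "txlqlkkk", "txlqlkkkq", "txlqlkkkqk"
Count: 3

3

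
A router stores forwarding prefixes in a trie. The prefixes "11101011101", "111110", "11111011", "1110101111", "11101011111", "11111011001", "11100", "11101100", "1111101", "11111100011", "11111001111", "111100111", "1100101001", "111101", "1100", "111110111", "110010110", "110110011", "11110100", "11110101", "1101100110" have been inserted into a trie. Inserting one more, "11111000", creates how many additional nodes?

1

Walking "11111000" from the root, the first 7 characters ("1111100") follow existing edges; "0" is the first miss.
New nodes needed: |"11111000"| − 7 = 8 − 7 = 1.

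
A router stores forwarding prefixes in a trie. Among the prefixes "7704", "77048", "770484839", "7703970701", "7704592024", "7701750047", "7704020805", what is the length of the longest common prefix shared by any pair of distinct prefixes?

5

Look for the deepest trie node that still has at least two words in its subtree.
e.g. "77048" and "770484839" share the prefix "77048" of length 5; no pair shares a longer one.
Longest shared-prefix length: 5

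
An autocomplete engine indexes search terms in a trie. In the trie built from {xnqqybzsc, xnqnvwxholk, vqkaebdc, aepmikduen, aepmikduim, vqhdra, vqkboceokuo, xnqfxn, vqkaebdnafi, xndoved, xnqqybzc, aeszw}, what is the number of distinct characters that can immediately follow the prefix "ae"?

The children of the "ae" node are the distinct next characters among strings starting with "ae".
Characters that immediately follow "ae" among the stored strings: {p, s}.
That node has 2 child edges.

2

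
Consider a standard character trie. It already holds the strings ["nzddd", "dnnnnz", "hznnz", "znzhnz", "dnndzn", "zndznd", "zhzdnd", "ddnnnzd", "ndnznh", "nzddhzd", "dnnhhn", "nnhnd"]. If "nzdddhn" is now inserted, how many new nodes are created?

2

"nzddd" is already a path in the trie; the remaining "hn" must be added.
So 7 − 5 = 2 new nodes.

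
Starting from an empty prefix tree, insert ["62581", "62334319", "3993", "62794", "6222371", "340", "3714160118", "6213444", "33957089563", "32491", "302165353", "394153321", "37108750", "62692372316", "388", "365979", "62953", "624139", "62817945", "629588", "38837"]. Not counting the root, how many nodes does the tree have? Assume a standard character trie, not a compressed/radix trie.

106

For each word, the new-node count is its length minus the longest prefix already in the trie:
  "62581" → 5 new (6, 2, 5, 8, 1)
  "62334319" → prefix "62" already present; 6 new (3, 3, 4, 3, 1, 9)
  "3993" → 4 new (3, 9, 9, 3)
  "62794" → prefix "62" already present; 3 new (7, 9, 4)
  "6222371" → prefix "62" already present; 5 new (2, 2, 3, 7, 1)
  "340" → prefix "3" already present; 2 new (4, 0)
  "3714160118" → prefix "3" already present; 9 new (7, 1, 4, 1, 6, 0, 1, 1, 8)
  "6213444" → prefix "62" already present; 5 new (1, 3, 4, 4, 4)
  "33957089563" → prefix "3" already present; 10 new (3, 9, 5, 7, 0, 8, 9, 5, 6, 3)
  "32491" → prefix "3" already present; 4 new (2, 4, 9, 1)
  "302165353" → prefix "3" already present; 8 new (0, 2, 1, 6, 5, 3, 5, 3)
  "394153321" → prefix "39" already present; 7 new (4, 1, 5, 3, 3, 2, 1)
  "37108750" → prefix "371" already present; 5 new (0, 8, 7, 5, 0)
  "62692372316" → prefix "62" already present; 9 new (6, 9, 2, 3, 7, 2, 3, 1, 6)
  "388" → prefix "3" already present; 2 new (8, 8)
  "365979" → prefix "3" already present; 5 new (6, 5, 9, 7, 9)
  "62953" → prefix "62" already present; 3 new (9, 5, 3)
  "624139" → prefix "62" already present; 4 new (4, 1, 3, 9)
  "62817945" → prefix "62" already present; 6 new (8, 1, 7, 9, 4, 5)
  "629588" → prefix "6295" already present; 2 new (8, 8)
  "38837" → prefix "388" already present; 2 new (3, 7)
Total nodes = 5 + 6 + 4 + 3 + 5 + 2 + 9 + 5 + 10 + 4 + 8 + 7 + 5 + 9 + 2 + 5 + 3 + 4 + 6 + 2 + 2 = 106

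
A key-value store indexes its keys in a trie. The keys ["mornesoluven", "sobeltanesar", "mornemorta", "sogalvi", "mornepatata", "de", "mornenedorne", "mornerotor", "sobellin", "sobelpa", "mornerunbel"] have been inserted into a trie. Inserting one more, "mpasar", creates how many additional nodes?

5

The longest prefix of "mpasar" already in the trie is "m" (length 1).
Each of the 5 remaining characters creates one node.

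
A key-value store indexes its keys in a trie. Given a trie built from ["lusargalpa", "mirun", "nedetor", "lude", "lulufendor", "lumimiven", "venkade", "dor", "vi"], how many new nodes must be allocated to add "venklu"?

2

The longest prefix of "venklu" already in the trie is "venk" (length 4).
So 6 − 4 = 2 new nodes.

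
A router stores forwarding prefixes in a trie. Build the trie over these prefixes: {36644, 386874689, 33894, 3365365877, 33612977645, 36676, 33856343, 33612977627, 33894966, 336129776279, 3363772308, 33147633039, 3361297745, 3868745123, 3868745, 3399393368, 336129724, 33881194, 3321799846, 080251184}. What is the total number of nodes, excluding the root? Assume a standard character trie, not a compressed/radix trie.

100

Insert word by word; a character creates a node only if that edge doesn't already exist:
  "36644" → 5 new (3, 6, 6, 4, 4)
  "386874689" → prefix "3" already present; 8 new (8, 6, 8, 7, 4, 6, 8, 9)
  "33894" → prefix "3" already present; 4 new (3, 8, 9, 4)
  "3365365877" → prefix "33" already present; 8 new (6, 5, 3, 6, 5, 8, 7, 7)
  "33612977645" → prefix "336" already present; 8 new (1, 2, 9, 7, 7, 6, 4, 5)
  "36676" → prefix "366" already present; 2 new (7, 6)
  "33856343" → prefix "338" already present; 5 new (5, 6, 3, 4, 3)
  "33612977627" → prefix "336129776" already present; 2 new (2, 7)
  "33894966" → prefix "33894" already present; 3 new (9, 6, 6)
  "336129776279" → prefix "33612977627" already present; 1 new (9)
  "3363772308" → prefix "336" already present; 7 new (3, 7, 7, 2, 3, 0, 8)
  "33147633039" → prefix "33" already present; 9 new (1, 4, 7, 6, 3, 3, 0, 3, 9)
  "3361297745" → prefix "33612977" already present; 2 new (4, 5)
  "3868745123" → prefix "386874" already present; 4 new (5, 1, 2, 3)
  "3868745" → prefix "3868745" already present; 0 new (none)
  "3399393368" → prefix "33" already present; 8 new (9, 9, 3, 9, 3, 3, 6, 8)
  "336129724" → prefix "3361297" already present; 2 new (2, 4)
  "33881194" → prefix "338" already present; 5 new (8, 1, 1, 9, 4)
  "3321799846" → prefix "33" already present; 8 new (2, 1, 7, 9, 9, 8, 4, 6)
  "080251184" → 9 new (0, 8, 0, 2, 5, 1, 1, 8, 4)
Total nodes = 5 + 8 + 4 + 8 + 8 + 2 + 5 + 2 + 3 + 1 + 7 + 9 + 2 + 4 + 0 + 8 + 2 + 5 + 8 + 9 = 100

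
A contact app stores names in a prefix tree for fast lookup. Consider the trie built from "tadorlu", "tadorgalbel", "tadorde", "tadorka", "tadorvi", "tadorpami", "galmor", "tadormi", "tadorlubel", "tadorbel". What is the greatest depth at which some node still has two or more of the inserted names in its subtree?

The deepest shared node is where two words last agree before diverging.
e.g. "tadorlu" and "tadorlubel" share the prefix "tadorlu" of length 7; no pair shares a longer one.
Longest shared-prefix length: 7

7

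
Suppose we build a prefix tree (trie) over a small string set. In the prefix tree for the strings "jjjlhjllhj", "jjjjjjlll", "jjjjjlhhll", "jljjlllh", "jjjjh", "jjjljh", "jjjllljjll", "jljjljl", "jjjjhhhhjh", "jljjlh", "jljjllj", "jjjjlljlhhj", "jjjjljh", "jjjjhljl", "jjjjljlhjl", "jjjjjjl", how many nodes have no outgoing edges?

Leaves are exactly the stored words that no other stored word extends.
Those words: "jjjjhhhhjh", "jjjjhljl", "jjjjjjlll", "jjjjjlhhll", "jjjjljh", "jjjjljlhjl", "jjjjlljlhhj", "jjjlhjllhj", "jjjljh", "jjjllljjll", "jljjlh", "jljjljl", "jljjllj", "jljjlllh"
Leaf count: 14

14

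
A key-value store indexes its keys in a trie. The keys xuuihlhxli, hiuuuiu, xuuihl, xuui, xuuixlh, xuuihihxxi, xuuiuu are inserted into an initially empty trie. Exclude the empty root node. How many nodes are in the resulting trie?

Insert word by word; a character creates a node only if that edge doesn't already exist:
  "xuuihlhxli" → 10 new (x, u, u, i, h, l, h, x, l, i)
  "hiuuuiu" → 7 new (h, i, u, u, u, i, u)
  "xuuihl" → prefix "xuuihl" already present; 0 new (none)
  "xuui" → prefix "xuui" already present; 0 new (none)
  "xuuixlh" → prefix "xuui" already present; 3 new (x, l, h)
  "xuuihihxxi" → prefix "xuuih" already present; 5 new (i, h, x, x, i)
  "xuuiuu" → prefix "xuui" already present; 2 new (u, u)
Total nodes = 10 + 7 + 0 + 0 + 3 + 5 + 2 = 27

27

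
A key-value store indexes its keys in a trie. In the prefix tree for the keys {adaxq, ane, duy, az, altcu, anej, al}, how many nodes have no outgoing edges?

5

Leaves are exactly the stored words that no other stored word extends.
Those words: "adaxq", "altcu", "anej", "az", "duy"
Leaf count: 5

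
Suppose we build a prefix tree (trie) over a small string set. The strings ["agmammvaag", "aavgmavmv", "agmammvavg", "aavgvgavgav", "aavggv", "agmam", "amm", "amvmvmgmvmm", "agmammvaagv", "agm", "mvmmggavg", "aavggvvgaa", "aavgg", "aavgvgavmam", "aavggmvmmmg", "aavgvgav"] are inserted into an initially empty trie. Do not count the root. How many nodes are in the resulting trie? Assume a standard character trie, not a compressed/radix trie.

Trace insertions, counting only characters that open a new branch:
  "agmammvaag" → 10 new (a, g, m, a, m, m, v, a, a, g)
  "aavgmavmv" → prefix "a" already present; 8 new (a, v, g, m, a, v, m, v)
  "agmammvavg" → prefix "agmammva" already present; 2 new (v, g)
  "aavgvgavgav" → prefix "aavg" already present; 7 new (v, g, a, v, g, a, v)
  "aavggv" → prefix "aavg" already present; 2 new (g, v)
  "agmam" → prefix "agmam" already present; 0 new (none)
  "amm" → prefix "a" already present; 2 new (m, m)
  "amvmvmgmvmm" → prefix "am" already present; 9 new (v, m, v, m, g, m, v, m, m)
  "agmammvaagv" → prefix "agmammvaag" already present; 1 new (v)
  "agm" → prefix "agm" already present; 0 new (none)
  "mvmmggavg" → 9 new (m, v, m, m, g, g, a, v, g)
  "aavggvvgaa" → prefix "aavggv" already present; 4 new (v, g, a, a)
  "aavgg" → prefix "aavgg" already present; 0 new (none)
  "aavgvgavmam" → prefix "aavgvgav" already present; 3 new (m, a, m)
  "aavggmvmmmg" → prefix "aavgg" already present; 6 new (m, v, m, m, m, g)
  "aavgvgav" → prefix "aavgvgav" already present; 0 new (none)
Total nodes = 10 + 8 + 2 + 7 + 2 + 0 + 2 + 9 + 1 + 0 + 9 + 4 + 0 + 3 + 6 + 0 = 63

63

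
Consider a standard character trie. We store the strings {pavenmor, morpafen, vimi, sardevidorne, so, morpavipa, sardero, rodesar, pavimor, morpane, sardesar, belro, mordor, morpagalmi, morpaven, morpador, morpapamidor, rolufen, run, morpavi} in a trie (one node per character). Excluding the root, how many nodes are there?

87

Trace insertions, counting only characters that open a new branch:
  "pavenmor" → 8 new (p, a, v, e, n, m, o, r)
  "morpafen" → 8 new (m, o, r, p, a, f, e, n)
  "vimi" → 4 new (v, i, m, i)
  "sardevidorne" → 12 new (s, a, r, d, e, v, i, d, o, r, n, e)
  "so" → prefix "s" already present; 1 new (o)
  "morpavipa" → prefix "morpa" already present; 4 new (v, i, p, a)
  "sardero" → prefix "sarde" already present; 2 new (r, o)
  "rodesar" → 7 new (r, o, d, e, s, a, r)
  "pavimor" → prefix "pav" already present; 4 new (i, m, o, r)
  "morpane" → prefix "morpa" already present; 2 new (n, e)
  "sardesar" → prefix "sarde" already present; 3 new (s, a, r)
  "belro" → 5 new (b, e, l, r, o)
  "mordor" → prefix "mor" already present; 3 new (d, o, r)
  "morpagalmi" → prefix "morpa" already present; 5 new (g, a, l, m, i)
  "morpaven" → prefix "morpav" already present; 2 new (e, n)
  "morpador" → prefix "morpa" already present; 3 new (d, o, r)
  "morpapamidor" → prefix "morpa" already present; 7 new (p, a, m, i, d, o, r)
  "rolufen" → prefix "ro" already present; 5 new (l, u, f, e, n)
  "run" → prefix "r" already present; 2 new (u, n)
  "morpavi" → prefix "morpavi" already present; 0 new (none)
Total nodes = 8 + 8 + 4 + 12 + 1 + 4 + 2 + 7 + 4 + 2 + 3 + 5 + 3 + 5 + 2 + 3 + 7 + 5 + 2 + 0 = 87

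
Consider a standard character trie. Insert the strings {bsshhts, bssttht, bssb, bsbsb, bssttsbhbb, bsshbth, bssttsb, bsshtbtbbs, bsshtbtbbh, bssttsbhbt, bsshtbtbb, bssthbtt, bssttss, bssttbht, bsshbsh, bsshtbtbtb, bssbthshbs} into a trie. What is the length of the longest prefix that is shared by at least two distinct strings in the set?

9

Look for the deepest trie node that still has at least two words in its subtree.
"bsshtbtbb" and "bsshtbtbbh" agree on "bsshtbtbb" (9 characters) before diverging; nothing deeper is shared.
Longest shared-prefix length: 9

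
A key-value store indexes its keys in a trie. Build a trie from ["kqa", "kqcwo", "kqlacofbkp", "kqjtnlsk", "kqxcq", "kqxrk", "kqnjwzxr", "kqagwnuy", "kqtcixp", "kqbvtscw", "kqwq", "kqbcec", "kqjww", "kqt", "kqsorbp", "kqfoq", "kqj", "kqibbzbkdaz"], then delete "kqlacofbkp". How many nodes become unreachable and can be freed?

8

After clearing the end-marker at "kqlacofbkp", prune upward until reaching a node still needed by another word.
The suffix "lacofbkp" (8 nodes) is used only by "kqlacofbkp"; the node for "kq" still has the child "a", so pruning stops there.
Nodes removed: 8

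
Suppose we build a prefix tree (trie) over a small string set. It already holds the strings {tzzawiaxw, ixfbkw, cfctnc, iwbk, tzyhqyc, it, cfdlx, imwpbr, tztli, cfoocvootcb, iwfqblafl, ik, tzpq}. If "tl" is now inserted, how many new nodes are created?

"t" is already a path in the trie; the remaining "l" must be added.
New nodes needed: |"tl"| − 1 = 2 − 1 = 1.

1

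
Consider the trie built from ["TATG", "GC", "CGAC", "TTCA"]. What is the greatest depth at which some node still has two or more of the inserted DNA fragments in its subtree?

1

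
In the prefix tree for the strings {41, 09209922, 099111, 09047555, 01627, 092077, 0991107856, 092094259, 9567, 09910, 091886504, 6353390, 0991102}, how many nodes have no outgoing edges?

A leaf is a node with no children — equivalently, the end of a word that is not a proper prefix of any other stored word.
Those words: "01627", "09047555", "091886504", "092077", "092094259", "09209922", "09910", "0991102", "0991107856", "099111", "41", "6353390", "9567"
Leaf count: 13

13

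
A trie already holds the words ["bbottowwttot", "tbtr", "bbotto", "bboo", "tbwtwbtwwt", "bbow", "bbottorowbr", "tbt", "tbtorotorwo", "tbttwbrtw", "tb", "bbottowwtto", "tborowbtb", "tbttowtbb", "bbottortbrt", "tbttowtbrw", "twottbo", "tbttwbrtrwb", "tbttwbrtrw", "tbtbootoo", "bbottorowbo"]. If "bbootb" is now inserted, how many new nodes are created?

2

Walking "bbootb" from the root, the first 4 characters ("bboo") follow existing edges; "t" is the first miss.
Each of the 2 remaining characters creates one node.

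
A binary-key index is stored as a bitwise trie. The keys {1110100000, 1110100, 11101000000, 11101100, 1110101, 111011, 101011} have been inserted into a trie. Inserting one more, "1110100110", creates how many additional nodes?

The longest prefix of "1110100110" already in the trie is "1110100" (length 7).
So 10 − 7 = 3 new nodes.

3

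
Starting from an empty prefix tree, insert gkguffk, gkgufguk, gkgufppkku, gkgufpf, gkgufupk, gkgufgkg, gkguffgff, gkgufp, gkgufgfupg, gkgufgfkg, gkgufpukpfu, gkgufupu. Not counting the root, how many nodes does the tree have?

Trace insertions, counting only characters that open a new branch:
  "gkguffk" → 7 new (g, k, g, u, f, f, k)
  "gkgufguk" → prefix "gkguf" already present; 3 new (g, u, k)
  "gkgufppkku" → prefix "gkguf" already present; 5 new (p, p, k, k, u)
  "gkgufpf" → prefix "gkgufp" already present; 1 new (f)
  "gkgufupk" → prefix "gkguf" already present; 3 new (u, p, k)
  "gkgufgkg" → prefix "gkgufg" already present; 2 new (k, g)
  "gkguffgff" → prefix "gkguff" already present; 3 new (g, f, f)
  "gkgufp" → prefix "gkgufp" already present; 0 new (none)
  "gkgufgfupg" → prefix "gkgufg" already present; 4 new (f, u, p, g)
  "gkgufgfkg" → prefix "gkgufgf" already present; 2 new (k, g)
  "gkgufpukpfu" → prefix "gkgufp" already present; 5 new (u, k, p, f, u)
  "gkgufupu" → prefix "gkgufup" already present; 1 new (u)
Total nodes = 7 + 3 + 5 + 1 + 3 + 2 + 3 + 0 + 4 + 2 + 5 + 1 = 36

36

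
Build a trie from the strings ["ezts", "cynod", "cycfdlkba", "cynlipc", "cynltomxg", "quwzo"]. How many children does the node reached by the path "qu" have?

Walk "qu" from the root, arriving at one node.
Distinct next characters after "qu": w.
That node has 1 child edge.

1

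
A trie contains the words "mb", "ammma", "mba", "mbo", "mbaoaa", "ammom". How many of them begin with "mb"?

Walk to "mb"; the words in its subtree are exactly those with that prefix.
Matches: "mb", "mba", "mbaoaa", "mbo"
Count: 4

4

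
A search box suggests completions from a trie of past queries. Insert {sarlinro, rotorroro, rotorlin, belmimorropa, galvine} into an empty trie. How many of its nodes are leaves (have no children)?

A leaf is a node with no children — equivalently, the end of a word that is not a proper prefix of any other stored word.
Those words: "belmimorropa", "galvine", "rotorlin", "rotorroro", "sarlinro"
Leaf count: 5

5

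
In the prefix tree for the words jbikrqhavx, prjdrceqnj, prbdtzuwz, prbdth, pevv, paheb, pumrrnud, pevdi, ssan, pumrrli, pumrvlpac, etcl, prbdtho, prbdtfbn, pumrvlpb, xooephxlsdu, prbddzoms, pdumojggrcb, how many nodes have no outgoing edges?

Leaves are exactly the stored words that no other stored word extends.
Those words: "etcl", "jbikrqhavx", "paheb", "pdumojggrcb", "pevdi", "pevv", "prbddzoms", "prbdtfbn", "prbdtho", "prbdtzuwz", "prjdrceqnj", "pumrrli", "pumrrnud", "pumrvlpac", "pumrvlpb", "ssan", "xooephxlsdu"
Leaf count: 17

17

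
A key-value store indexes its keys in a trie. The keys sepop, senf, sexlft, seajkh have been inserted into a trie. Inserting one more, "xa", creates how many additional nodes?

No existing word starts with "x", so every character of "xa" needs a new node.
2 − 0 = 2 new nodes.

2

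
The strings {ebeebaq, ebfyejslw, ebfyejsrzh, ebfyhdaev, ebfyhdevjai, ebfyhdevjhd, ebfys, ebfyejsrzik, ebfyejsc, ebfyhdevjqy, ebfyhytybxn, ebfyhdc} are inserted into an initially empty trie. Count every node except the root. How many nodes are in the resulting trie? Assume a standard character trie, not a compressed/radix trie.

42

Insert word by word; a character creates a node only if that edge doesn't already exist:
  "ebeebaq" → 7 new (e, b, e, e, b, a, q)
  "ebfyejslw" → prefix "eb" already present; 7 new (f, y, e, j, s, l, w)
  "ebfyejsrzh" → prefix "ebfyejs" already present; 3 new (r, z, h)
  "ebfyhdaev" → prefix "ebfy" already present; 5 new (h, d, a, e, v)
  "ebfyhdevjai" → prefix "ebfyhd" already present; 5 new (e, v, j, a, i)
  "ebfyhdevjhd" → prefix "ebfyhdevj" already present; 2 new (h, d)
  "ebfys" → prefix "ebfy" already present; 1 new (s)
  "ebfyejsrzik" → prefix "ebfyejsrz" already present; 2 new (i, k)
  "ebfyejsc" → prefix "ebfyejs" already present; 1 new (c)
  "ebfyhdevjqy" → prefix "ebfyhdevj" already present; 2 new (q, y)
  "ebfyhytybxn" → prefix "ebfyh" already present; 6 new (y, t, y, b, x, n)
  "ebfyhdc" → prefix "ebfyhd" already present; 1 new (c)
Total nodes = 7 + 7 + 3 + 5 + 5 + 2 + 1 + 2 + 1 + 2 + 6 + 1 = 42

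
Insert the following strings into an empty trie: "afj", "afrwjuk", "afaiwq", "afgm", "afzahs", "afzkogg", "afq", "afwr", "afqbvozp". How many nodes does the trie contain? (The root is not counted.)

Trie structure (* marks end of a word):
(root)
└─ a
   └─ f
      ├─ a
      │  └─ i
      │     └─ w
      │        └─ q *
      ├─ g
      │  └─ m *
      ├─ j *
      ├─ q *
      │  └─ b
      │     └─ v
      │        └─ o
      │           └─ z
      │              └─ p *
      ├─ r
      │  └─ w
      │     └─ j
      │        └─ u
      │           └─ k *
      ├─ w
      │  └─ r *
      └─ z
         ├─ a
         │  └─ h
         │     └─ s *
         └─ k
            └─ o
               └─ g
                  └─ g *
Counting every labelled node above: 30.

30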